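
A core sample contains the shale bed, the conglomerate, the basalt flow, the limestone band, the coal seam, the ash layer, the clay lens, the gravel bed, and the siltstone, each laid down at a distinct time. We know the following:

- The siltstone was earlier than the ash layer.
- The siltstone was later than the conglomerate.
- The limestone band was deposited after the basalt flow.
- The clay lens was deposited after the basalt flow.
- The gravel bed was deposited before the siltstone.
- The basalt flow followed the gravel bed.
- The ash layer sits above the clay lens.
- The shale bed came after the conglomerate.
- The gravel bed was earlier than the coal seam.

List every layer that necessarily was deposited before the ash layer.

the basalt flow, the clay lens, the conglomerate, the gravel bed, the siltstone

Directly stated before the ash layer: the clay lens and the siltstone.
The basalt flow reaches the ash layer via the basalt flow → the clay lens → the ash layer.
The conglomerate reaches the ash layer via the conglomerate → the siltstone → the ash layer.
The gravel bed reaches the ash layer via the gravel bed → the siltstone → the ash layer.
No chain forces the limestone band (or any of the others) ahead of the ash layer.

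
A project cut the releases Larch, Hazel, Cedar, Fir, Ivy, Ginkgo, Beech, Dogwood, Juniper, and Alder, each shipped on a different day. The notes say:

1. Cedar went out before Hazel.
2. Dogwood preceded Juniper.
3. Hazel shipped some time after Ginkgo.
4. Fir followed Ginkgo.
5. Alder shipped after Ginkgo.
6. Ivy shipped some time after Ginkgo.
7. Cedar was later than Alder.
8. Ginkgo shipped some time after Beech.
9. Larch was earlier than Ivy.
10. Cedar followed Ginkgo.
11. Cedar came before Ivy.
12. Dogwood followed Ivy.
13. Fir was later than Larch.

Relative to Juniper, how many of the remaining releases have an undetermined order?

2

Forced before Juniper: Alder, Beech, Cedar, Dogwood, Ginkgo, Ivy, and Larch.
That leaves Fir and Hazel with no forced order relative to Juniper — 2.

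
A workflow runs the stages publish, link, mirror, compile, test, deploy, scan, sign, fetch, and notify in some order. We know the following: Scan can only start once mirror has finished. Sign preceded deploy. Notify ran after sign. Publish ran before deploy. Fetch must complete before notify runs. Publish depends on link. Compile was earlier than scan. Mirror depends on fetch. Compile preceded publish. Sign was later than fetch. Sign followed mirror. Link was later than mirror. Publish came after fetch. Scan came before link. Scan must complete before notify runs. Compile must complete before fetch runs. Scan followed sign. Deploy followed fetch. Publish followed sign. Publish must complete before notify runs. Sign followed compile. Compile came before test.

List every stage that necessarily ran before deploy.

Directly stated before deploy: fetch, publish, and sign.
Compile reaches deploy via compile → publish → deploy.
Link reaches deploy via link → publish → deploy.
Mirror reaches deploy via mirror → sign → deploy.
Likewise scan reaches deploy by chaining the stated constraints.

compile, fetch, link, mirror, publish, scan, sign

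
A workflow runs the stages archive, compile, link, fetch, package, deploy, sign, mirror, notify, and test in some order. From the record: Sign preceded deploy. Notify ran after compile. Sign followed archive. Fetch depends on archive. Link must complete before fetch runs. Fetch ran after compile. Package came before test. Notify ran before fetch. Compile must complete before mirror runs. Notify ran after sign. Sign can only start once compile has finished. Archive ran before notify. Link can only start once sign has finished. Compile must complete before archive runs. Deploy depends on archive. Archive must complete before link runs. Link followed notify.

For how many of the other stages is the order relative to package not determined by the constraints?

8

Forced after package: test.
That leaves archive, compile, deploy, fetch, link, mirror, notify, and sign with no forced order relative to package — 8.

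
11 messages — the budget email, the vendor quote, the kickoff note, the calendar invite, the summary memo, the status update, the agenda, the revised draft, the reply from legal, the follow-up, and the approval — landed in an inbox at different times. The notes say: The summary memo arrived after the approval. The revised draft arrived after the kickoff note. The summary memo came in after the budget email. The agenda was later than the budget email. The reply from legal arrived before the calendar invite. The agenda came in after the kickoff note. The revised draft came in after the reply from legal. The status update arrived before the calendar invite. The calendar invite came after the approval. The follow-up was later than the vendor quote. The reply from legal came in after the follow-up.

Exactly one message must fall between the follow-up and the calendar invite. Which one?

the reply from legal

Tracing the constraints gives the follow-up → the reply from legal → the calendar invite, so the reply from legal sits after the follow-up and before the calendar invite.
No other message is forced both after the follow-up and before the calendar invite.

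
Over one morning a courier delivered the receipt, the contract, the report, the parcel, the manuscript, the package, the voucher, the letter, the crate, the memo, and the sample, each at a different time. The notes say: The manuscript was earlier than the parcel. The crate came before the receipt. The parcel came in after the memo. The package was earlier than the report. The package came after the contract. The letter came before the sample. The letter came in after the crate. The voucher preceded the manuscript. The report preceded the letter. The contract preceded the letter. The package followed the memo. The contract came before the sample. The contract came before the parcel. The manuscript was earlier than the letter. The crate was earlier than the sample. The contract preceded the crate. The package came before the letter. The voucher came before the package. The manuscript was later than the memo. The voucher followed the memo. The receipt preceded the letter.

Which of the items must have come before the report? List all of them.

Directly stated before the report: the package.
The contract reaches the report via the contract → the package → the report.
The memo reaches the report via the memo → the package → the report.
The voucher reaches the report via the voucher → the package → the report.
No chain forces the receipt (or any of the others) ahead of the report.

the contract, the memo, the package, the voucher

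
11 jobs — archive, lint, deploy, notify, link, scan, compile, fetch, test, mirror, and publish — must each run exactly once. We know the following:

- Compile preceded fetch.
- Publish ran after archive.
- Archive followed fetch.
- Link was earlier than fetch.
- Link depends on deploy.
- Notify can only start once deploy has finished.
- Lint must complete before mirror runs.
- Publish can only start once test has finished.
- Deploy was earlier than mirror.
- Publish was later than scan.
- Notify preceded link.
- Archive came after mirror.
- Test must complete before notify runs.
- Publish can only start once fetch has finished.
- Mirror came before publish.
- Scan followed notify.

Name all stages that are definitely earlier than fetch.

Directly stated before fetch: compile and link.
Deploy reaches fetch via deploy → link → fetch.
Notify reaches fetch via notify → link → fetch.
Test reaches fetch via test → notify → link → fetch.
No chain forces lint (or any of the others) ahead of fetch.

compile, deploy, link, notify, test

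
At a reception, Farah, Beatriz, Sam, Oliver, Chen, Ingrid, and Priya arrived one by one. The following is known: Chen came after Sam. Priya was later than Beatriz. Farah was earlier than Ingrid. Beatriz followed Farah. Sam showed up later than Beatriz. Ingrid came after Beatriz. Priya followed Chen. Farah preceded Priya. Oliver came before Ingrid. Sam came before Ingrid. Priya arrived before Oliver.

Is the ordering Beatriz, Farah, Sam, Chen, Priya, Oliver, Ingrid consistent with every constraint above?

no

The constraints require Farah before Beatriz, but in the proposed sequence Beatriz appears ahead of Farah. That one violation is enough.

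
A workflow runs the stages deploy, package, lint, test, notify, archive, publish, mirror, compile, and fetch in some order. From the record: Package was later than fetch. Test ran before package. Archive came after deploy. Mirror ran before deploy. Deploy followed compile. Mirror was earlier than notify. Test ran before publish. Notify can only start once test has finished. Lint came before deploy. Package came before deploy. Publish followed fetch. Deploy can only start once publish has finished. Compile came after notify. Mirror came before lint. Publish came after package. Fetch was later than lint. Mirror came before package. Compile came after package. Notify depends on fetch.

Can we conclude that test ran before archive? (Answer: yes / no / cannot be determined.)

yes

Chain the constraints: test → package → deploy → archive. Each link is directly stated, so test comes before archive.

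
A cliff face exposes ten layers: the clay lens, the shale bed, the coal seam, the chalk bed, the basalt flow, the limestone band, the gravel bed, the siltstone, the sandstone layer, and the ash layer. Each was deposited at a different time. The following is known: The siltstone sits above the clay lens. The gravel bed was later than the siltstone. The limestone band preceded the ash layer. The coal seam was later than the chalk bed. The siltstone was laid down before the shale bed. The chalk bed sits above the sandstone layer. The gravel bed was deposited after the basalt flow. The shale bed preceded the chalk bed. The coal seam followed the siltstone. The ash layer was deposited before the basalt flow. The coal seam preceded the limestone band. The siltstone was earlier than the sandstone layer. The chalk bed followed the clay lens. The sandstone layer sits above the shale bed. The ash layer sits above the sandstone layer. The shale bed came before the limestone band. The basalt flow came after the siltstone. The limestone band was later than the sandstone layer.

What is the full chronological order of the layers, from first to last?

The constraints fix every adjacent pair, so only one ordering works:
the clay lens → the siltstone → the shale bed → the sandstone layer → the chalk bed → the coal seam → the limestone band → the ash layer → the basalt flow → the gravel bed.

the clay lens, the siltstone, the shale bed, the sandstone layer, the chalk bed, the coal seam, the limestone band, the ash layer, the basalt flow, the gravel bed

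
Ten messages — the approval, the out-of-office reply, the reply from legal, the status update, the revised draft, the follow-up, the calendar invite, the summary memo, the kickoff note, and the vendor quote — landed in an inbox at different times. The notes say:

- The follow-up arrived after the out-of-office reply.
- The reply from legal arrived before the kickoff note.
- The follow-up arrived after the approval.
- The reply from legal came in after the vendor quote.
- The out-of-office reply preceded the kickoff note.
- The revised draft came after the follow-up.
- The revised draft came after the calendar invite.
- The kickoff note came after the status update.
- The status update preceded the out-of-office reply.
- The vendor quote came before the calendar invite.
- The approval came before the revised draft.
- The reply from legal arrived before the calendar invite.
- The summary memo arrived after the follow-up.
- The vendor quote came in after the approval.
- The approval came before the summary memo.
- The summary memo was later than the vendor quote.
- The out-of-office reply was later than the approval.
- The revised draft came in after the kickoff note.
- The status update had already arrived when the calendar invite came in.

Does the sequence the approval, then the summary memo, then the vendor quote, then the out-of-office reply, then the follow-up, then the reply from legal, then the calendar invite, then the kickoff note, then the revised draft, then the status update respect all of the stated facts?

The constraints require the status update before the kickoff note, but in the proposed sequence the kickoff note appears ahead of the status update. That one violation is enough.

no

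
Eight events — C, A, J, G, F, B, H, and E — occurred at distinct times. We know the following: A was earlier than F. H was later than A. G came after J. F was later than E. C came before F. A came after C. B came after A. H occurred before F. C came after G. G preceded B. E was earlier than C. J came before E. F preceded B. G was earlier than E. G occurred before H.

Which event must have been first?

J

J has a chain of constraints placing it before every other event, so J must be first.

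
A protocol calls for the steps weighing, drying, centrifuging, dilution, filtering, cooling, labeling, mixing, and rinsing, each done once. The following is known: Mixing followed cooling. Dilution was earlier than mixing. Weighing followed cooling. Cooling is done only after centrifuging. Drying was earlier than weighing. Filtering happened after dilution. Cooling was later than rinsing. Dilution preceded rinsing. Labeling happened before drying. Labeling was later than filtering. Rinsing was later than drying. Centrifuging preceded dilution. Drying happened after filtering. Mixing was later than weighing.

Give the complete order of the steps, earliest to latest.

The constraints fix every adjacent pair, so only one ordering works:
centrifuging → dilution → filtering → labeling → drying → rinsing → cooling → weighing → mixing.

centrifuging, dilution, filtering, labeling, drying, rinsing, cooling, weighing, mixing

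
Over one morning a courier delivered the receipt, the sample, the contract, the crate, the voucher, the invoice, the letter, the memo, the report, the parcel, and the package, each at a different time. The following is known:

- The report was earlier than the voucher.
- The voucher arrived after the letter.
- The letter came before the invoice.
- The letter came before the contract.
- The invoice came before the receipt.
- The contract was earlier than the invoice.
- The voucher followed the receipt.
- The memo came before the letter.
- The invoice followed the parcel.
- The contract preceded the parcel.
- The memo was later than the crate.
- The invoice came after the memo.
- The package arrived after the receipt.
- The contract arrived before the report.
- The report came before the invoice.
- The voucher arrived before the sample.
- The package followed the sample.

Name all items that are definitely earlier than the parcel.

Directly stated before the parcel: the contract.
The crate reaches the parcel via the crate → the memo → the letter → the contract → the parcel.
The letter reaches the parcel via the letter → the contract → the parcel.
The memo reaches the parcel via the memo → the letter → the contract → the parcel.

the contract, the crate, the letter, the memo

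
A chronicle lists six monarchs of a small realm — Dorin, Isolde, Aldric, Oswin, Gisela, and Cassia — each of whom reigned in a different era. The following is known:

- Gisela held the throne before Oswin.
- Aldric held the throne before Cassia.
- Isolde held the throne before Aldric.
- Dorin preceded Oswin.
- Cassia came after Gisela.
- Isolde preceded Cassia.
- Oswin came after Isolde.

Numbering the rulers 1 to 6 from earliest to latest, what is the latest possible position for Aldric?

Aldric must come before Cassia — 1 ruler forced after them.
Everything else can be placed before Aldric in some valid order, so Aldric can sit as late as position 6 − 1 = 5.

5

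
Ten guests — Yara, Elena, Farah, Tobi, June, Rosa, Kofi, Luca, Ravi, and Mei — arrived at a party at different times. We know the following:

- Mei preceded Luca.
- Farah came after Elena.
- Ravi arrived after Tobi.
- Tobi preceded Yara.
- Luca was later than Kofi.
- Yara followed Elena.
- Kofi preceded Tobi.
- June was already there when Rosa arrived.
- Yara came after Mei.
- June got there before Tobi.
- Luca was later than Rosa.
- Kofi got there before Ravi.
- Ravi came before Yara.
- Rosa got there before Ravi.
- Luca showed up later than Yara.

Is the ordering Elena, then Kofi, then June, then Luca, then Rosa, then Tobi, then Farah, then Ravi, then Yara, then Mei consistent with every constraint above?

The constraints require Yara before Luca, but in the proposed sequence Luca appears ahead of Yara. That one violation is enough.

no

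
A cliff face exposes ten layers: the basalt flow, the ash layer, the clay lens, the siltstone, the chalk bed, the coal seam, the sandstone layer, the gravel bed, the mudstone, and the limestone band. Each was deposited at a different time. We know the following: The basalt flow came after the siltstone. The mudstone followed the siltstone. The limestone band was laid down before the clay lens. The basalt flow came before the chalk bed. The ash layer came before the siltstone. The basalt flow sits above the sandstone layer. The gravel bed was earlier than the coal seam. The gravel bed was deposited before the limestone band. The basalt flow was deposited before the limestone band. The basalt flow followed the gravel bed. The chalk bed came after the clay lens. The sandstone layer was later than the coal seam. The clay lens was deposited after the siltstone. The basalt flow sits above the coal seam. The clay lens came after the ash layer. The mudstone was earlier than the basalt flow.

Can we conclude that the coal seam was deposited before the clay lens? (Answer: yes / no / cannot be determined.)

Chain the constraints: the coal seam → the basalt flow → the limestone band → the clay lens. Each link is directly stated, so the coal seam comes before the clay lens.

yes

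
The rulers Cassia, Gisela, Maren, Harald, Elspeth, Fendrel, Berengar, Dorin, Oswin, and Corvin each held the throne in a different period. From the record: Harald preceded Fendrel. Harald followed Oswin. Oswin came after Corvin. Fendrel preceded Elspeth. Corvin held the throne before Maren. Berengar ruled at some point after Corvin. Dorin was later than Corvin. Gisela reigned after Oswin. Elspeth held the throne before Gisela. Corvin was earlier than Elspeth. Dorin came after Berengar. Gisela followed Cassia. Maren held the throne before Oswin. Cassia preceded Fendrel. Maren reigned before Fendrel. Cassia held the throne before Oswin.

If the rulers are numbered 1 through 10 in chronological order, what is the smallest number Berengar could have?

Corvin must come before Berengar — 1 forced predecessor.
Nothing else is forced ahead of Berengar, so their earliest slot is position 1 + 1 = 2.

2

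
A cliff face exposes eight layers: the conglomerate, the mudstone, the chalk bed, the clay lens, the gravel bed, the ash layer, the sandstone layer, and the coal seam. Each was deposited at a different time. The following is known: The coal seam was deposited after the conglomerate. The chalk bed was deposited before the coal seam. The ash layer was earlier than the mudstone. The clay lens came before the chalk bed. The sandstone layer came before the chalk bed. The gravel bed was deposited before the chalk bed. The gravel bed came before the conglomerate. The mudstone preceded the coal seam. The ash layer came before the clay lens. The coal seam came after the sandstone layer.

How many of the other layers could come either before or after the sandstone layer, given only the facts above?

Forced after the sandstone layer: the chalk bed and the coal seam.
That leaves the ash layer, the clay lens, the conglomerate, the gravel bed, and the mudstone with no forced order relative to the sandstone layer — 5.

5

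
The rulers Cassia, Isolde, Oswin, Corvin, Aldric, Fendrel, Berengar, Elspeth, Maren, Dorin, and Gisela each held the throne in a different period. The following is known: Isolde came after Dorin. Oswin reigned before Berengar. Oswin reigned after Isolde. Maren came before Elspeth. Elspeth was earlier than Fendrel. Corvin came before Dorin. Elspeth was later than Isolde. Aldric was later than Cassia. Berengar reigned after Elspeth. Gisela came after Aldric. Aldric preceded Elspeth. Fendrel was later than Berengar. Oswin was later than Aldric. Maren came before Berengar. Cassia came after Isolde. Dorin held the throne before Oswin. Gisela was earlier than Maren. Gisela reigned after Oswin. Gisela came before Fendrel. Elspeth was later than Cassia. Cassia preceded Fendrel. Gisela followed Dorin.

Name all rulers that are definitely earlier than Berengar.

Aldric, Cassia, Corvin, Dorin, Elspeth, Gisela, Isolde, Maren, Oswin

Directly stated before Berengar: Elspeth, Maren, and Oswin.
Aldric reaches Berengar via Aldric → Oswin → Berengar.
Cassia reaches Berengar via Cassia → Elspeth → Berengar.
Corvin reaches Berengar via Corvin → Dorin → Oswin → Berengar.
Likewise Dorin, Gisela, and Isolde each reach Berengar by chaining the stated constraints.
No chain forces Fendrel ahead of Berengar.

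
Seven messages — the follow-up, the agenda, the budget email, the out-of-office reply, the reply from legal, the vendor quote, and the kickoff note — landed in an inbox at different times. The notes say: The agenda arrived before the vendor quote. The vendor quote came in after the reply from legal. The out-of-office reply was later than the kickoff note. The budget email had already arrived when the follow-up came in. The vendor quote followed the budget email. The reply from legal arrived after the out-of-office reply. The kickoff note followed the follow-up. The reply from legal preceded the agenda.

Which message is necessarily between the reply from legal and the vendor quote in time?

the agenda

Tracing the constraints gives the reply from legal → the agenda → the vendor quote, so the agenda sits after the reply from legal and before the vendor quote.
No other message is forced both after the reply from legal and before the vendor quote.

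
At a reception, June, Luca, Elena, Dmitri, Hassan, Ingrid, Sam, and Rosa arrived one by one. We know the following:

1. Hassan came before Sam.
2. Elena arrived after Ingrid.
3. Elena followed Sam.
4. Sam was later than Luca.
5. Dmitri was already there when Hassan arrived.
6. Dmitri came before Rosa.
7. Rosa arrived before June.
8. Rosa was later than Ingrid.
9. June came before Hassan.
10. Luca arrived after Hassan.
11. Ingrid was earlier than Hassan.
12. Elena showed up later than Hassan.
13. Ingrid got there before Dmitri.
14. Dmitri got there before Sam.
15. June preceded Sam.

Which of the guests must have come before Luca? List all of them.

Directly stated before Luca: Hassan.
Dmitri reaches Luca via Dmitri → Hassan → Luca.
Ingrid reaches Luca via Ingrid → Hassan → Luca.
June reaches Luca via June → Hassan → Luca.
Likewise Rosa reaches Luca by chaining the stated constraints.

Dmitri, Hassan, Ingrid, June, Rosa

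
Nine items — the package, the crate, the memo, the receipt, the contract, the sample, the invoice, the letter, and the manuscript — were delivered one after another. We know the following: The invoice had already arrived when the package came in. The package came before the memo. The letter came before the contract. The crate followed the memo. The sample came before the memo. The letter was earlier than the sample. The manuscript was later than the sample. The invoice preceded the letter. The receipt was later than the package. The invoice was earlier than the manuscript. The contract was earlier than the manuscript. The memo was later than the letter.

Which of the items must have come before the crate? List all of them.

the invoice, the letter, the memo, the package, the sample

Directly stated before the crate: the memo.
The invoice reaches the crate via the invoice → the package → the memo → the crate.
The letter reaches the crate via the letter → the memo → the crate.
The package reaches the crate via the package → the memo → the crate.
Likewise the sample reaches the crate by chaining the stated constraints.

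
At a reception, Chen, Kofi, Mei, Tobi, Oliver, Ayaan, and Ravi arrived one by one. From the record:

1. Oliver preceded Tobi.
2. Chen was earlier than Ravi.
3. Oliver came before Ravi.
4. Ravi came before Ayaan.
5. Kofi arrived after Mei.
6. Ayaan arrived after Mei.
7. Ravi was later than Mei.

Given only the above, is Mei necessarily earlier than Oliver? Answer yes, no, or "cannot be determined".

cannot be determined

No chain of stated constraints runs from Mei to Oliver, and none runs from Oliver to Mei either.
So the relative order of Mei and Oliver is not fixed by the given facts.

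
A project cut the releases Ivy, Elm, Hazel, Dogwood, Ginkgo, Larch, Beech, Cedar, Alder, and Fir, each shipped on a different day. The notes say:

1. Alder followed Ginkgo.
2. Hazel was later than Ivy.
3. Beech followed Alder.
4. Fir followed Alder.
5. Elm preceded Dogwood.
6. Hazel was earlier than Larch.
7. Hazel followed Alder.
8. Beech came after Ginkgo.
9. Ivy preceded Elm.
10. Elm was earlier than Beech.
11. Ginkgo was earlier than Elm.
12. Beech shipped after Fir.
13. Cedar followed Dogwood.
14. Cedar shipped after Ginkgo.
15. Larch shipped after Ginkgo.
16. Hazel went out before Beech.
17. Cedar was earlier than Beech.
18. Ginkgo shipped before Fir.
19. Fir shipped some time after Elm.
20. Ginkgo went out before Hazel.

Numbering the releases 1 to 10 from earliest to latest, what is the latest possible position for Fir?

Fir must come before Beech — 1 release forced after it.
Everything else can be placed before Fir in some valid order, so Fir can sit as late as position 10 − 1 = 9.

9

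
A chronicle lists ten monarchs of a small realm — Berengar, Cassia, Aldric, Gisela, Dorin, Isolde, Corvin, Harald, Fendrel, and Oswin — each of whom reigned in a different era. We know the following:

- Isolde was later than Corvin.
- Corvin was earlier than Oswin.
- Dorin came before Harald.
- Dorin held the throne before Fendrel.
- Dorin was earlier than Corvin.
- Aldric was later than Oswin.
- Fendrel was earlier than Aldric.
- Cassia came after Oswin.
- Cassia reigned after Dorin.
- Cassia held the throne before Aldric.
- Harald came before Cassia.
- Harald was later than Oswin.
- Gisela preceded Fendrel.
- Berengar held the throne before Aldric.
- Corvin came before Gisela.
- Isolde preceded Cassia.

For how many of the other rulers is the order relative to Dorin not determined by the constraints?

Forced after Dorin: Aldric, Cassia, Corvin, Fendrel, Gisela, Harald, Isolde, and Oswin.
That leaves Berengar with no forced order relative to Dorin — 1.

1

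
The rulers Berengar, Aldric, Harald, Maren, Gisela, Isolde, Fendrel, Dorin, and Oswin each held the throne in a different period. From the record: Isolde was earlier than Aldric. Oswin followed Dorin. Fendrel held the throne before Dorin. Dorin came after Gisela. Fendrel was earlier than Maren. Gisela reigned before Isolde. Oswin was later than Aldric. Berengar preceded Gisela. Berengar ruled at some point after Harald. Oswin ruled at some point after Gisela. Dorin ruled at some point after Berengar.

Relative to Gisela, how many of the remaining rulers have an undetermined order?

2

Forced before Gisela: Berengar and Harald; forced after Gisela: Aldric, Dorin, Isolde, and Oswin.
That leaves Fendrel and Maren with no forced order relative to Gisela — 2.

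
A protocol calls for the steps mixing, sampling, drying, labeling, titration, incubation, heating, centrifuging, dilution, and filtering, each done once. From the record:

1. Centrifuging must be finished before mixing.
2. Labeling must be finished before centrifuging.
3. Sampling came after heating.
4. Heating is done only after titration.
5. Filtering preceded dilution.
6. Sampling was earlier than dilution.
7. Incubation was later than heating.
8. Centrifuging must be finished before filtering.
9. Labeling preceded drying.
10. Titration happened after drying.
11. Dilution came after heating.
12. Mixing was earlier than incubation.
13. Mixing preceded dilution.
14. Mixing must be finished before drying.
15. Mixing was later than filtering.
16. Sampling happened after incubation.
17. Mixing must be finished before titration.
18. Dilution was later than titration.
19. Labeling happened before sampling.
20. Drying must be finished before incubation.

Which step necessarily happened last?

dilution

Every other step has a chain of constraints placing it before dilution, so dilution is last.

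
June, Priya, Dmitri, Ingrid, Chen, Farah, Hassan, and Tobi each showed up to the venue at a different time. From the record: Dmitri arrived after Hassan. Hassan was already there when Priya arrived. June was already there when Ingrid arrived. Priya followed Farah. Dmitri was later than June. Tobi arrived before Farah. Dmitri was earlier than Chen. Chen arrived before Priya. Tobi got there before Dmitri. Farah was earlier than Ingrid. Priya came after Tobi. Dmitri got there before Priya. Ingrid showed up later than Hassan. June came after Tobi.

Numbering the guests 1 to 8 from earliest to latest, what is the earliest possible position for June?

2

Tobi must come before June — 1 forced predecessor.
Nothing else is forced ahead of June, so their earliest slot is position 1 + 1 = 2.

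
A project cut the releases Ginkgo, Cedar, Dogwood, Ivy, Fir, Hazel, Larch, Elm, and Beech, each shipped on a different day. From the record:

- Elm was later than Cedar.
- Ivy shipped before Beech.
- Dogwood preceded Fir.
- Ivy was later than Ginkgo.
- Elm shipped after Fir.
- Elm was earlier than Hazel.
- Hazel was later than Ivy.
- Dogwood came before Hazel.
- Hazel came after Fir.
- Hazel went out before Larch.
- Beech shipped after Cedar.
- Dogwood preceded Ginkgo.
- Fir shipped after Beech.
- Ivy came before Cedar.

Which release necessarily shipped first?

Dogwood

Dogwood has a chain of constraints placing it before every other release, so Dogwood must be first.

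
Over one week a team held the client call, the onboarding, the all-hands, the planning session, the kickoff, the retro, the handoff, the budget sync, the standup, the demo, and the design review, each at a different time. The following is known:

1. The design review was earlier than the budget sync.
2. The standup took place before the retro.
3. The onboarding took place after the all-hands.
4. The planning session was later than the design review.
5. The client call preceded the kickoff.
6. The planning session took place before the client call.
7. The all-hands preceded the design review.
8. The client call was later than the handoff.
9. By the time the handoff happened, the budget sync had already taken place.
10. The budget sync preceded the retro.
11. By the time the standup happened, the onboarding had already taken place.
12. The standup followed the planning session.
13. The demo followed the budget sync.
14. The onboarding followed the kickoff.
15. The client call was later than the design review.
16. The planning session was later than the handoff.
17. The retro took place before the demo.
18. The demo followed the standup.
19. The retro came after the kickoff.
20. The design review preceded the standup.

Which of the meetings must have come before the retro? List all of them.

the all-hands, the budget sync, the client call, the design review, the handoff, the kickoff, the onboarding, the planning session, the standup

Directly stated before the retro: the budget sync, the kickoff, and the standup.
The all-hands reaches the retro via the all-hands → the design review → the budget sync → the retro.
The client call reaches the retro via the client call → the kickoff → the retro.
The design review reaches the retro via the design review → the budget sync → the retro.
Likewise the handoff, the onboarding, and the planning session each reach the retro by chaining the stated constraints.
No chain forces the demo ahead of the retro.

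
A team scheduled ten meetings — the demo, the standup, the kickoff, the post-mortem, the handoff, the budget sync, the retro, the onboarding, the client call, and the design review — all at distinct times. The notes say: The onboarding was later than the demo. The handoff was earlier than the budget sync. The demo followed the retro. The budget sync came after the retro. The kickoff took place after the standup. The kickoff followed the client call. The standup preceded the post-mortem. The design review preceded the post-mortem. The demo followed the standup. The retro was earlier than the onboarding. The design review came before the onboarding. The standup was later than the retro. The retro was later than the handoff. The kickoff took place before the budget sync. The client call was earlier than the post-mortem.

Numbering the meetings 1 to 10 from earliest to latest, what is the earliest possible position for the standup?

The handoff and the retro must both come before the standup — 2 forced predecessors.
Nothing else is forced ahead of the standup, so its earliest slot is position 2 + 1 = 3.

3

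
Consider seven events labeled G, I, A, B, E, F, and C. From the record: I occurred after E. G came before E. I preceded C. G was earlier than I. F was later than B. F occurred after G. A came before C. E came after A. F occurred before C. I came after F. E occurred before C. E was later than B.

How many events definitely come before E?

3

Directly stated before E: A, B, and G.
No chain forces F (or any of the others) ahead of E.
That's A, B, and G — 3 in all.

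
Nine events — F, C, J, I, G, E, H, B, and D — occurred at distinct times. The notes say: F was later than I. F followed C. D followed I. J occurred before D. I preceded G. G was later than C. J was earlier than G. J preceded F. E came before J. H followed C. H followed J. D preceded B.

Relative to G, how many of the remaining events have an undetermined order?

Forced before G: C, E, I, and J.
That leaves B, D, F, and H with no forced order relative to G — 4.

4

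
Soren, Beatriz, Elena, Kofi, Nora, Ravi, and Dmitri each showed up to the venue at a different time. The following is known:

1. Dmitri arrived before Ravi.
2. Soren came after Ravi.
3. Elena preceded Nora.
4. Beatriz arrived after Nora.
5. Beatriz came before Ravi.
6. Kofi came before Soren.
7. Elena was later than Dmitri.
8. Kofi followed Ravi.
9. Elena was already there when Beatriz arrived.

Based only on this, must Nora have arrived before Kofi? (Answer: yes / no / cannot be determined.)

yes

Chain the constraints: Nora → Beatriz → Ravi → Kofi. Each link is directly stated, so Nora comes before Kofi.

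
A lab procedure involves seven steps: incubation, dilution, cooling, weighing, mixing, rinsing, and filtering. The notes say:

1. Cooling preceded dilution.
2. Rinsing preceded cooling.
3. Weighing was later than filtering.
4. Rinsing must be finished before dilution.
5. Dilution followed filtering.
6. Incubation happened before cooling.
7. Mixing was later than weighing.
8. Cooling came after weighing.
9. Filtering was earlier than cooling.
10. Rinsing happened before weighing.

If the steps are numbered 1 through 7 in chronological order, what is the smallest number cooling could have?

5

Filtering, incubation, rinsing, and weighing must all come before cooling — 4 forced predecessors.
Nothing else is forced ahead of cooling, so its earliest slot is position 4 + 1 = 5.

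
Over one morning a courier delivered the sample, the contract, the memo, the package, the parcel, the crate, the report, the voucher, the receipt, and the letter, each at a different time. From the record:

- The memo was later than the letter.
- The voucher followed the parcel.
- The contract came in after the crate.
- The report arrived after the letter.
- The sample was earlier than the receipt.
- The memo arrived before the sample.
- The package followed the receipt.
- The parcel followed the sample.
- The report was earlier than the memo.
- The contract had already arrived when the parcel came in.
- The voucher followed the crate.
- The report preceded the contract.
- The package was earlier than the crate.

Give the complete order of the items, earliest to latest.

The constraints fix every adjacent pair, so only one ordering works:
the letter → the report → the memo → the sample → the receipt → the package → the crate → the contract → the parcel → the voucher.

the letter, the report, the memo, the sample, the receipt, the package, the crate, the contract, the parcel, the voucher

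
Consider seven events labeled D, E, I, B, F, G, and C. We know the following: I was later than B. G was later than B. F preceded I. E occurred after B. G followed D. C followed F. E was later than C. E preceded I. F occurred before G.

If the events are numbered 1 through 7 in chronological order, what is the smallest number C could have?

F must come before C — 1 forced predecessor.
Nothing else is forced ahead of C, so its earliest slot is position 1 + 1 = 2.

2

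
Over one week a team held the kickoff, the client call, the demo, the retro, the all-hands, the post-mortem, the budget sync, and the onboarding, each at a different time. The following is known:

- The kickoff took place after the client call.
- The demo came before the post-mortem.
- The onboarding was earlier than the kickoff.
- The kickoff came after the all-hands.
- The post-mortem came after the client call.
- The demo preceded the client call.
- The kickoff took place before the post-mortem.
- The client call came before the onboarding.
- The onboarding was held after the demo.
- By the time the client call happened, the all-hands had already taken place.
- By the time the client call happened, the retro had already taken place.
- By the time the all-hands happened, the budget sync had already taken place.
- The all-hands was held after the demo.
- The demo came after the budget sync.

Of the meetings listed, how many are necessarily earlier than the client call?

4

Directly stated before the client call: the all-hands, the demo, and the retro.
The budget sync reaches the client call via the budget sync → the all-hands → the client call.
No chain forces the kickoff (or any of the others) ahead of the client call.
That's the all-hands, the budget sync, the demo, and the retro — 4 in all.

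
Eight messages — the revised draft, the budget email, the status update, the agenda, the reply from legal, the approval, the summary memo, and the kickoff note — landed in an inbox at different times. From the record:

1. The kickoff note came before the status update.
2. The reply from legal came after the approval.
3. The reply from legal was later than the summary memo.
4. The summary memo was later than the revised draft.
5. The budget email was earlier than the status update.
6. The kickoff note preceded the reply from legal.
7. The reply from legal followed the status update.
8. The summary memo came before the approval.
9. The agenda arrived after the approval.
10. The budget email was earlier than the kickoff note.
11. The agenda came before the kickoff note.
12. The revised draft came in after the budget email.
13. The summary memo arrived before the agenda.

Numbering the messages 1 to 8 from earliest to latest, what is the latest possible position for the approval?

4

The approval must come before the agenda, the kickoff note, the reply from legal, and the status update — 4 messages forced after it.
Everything else can be placed before the approval in some valid order, so the approval can sit as late as position 8 − 4 = 4.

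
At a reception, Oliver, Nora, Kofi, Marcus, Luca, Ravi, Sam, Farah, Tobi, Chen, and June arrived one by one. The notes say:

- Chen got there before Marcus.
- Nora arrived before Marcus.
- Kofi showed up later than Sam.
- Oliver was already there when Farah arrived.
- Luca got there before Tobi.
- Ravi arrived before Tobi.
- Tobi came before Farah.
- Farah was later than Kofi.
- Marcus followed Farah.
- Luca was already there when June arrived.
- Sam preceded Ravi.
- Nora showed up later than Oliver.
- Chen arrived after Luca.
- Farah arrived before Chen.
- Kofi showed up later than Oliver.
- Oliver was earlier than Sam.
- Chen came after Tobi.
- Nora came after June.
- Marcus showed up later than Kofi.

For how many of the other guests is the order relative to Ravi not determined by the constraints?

Forced before Ravi: Oliver and Sam; forced after Ravi: Chen, Farah, Marcus, and Tobi.
That leaves June, Kofi, Luca, and Nora with no forced order relative to Ravi — 4.

4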